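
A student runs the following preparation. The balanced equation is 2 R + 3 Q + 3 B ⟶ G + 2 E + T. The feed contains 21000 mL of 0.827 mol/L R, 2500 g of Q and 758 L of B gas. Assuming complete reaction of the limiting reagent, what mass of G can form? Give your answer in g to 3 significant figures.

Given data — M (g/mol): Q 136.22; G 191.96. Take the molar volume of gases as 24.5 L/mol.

1170 g

n(R) = 0.827 × 21000/1000 = 17.37 mol
n(Q) = 2500 / 136.22 = 18.35 mol
n(B) = 758.0 / 24.5 = 30.94 mol
n/ν for R = 17.37/2 = 8.685
n/ν for Q = 18.35/3 = 6.117
n/ν for B = 30.94/3 = 10.31
Smallest n/ν is Q → limiting reagent.
n(G) = (1/3) × 18.35 = 6.117 mol
mass = 6.117 × 191.96 = 1174 g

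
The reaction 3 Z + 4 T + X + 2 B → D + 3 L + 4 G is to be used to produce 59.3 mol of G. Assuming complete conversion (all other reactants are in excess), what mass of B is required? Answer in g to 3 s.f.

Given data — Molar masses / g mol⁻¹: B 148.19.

4390 g

n(G) = 59.30 mol
n(B) = (2/4) × 59.30 = 29.65 mol
mass = 29.65 × 148.19 = 4394 g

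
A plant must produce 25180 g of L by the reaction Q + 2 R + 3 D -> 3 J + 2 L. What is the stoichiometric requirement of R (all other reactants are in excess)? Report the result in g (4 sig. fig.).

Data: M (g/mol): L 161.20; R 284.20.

44390 g

n(L) = 25180 / 161.20 = 156.2 mol
n(R) = (2/2) × 156.2 = 156.2 mol
mass = 156.2 × 284.20 = 44390 g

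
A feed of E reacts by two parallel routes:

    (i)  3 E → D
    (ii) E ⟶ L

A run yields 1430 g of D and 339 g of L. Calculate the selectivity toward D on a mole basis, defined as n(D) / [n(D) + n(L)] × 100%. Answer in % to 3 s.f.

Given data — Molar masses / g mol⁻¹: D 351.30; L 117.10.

58.4 %

n(D) = 1430 / 351.30 = 4.071 mol
n(L) = 339 / 117.10 = 2.895 mol
selectivity = 4.071/(4.071+2.895) × 100 = 58.44 %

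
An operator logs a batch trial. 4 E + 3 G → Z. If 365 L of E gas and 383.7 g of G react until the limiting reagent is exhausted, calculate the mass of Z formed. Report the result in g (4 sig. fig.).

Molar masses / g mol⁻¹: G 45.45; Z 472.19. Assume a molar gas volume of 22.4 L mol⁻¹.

n(E) = 365.0 / 22.4 = 16.29 mol
n(G) = 383.7 / 45.45 = 8.442 mol
n/ν for E = 16.29/4 = 4.073
n/ν for G = 8.442/3 = 2.814
Smallest n/ν is G → limiting reagent.
n(Z) = (1/3) × 8.442 = 2.814 mol
mass = 2.814 × 472.19 = 1329 g

1329 g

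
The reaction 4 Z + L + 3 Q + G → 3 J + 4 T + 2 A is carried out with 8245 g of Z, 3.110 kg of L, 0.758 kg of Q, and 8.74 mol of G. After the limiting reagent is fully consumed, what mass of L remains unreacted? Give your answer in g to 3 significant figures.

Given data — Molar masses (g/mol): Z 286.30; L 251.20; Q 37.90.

n(Z) = 8245 / 286.30 = 28.80 mol
n(L) = 3.110×1000 / 251.20 = 12.38 mol
n(Q) = 0.7580×1000 / 37.90 = 20.00 mol
n(G) = 8.740 mol
n/ν for Z = 28.80/4 = 7.200
n/ν for L = 12.38/1 = 12.38
n/ν for Q = 20.00/3 = 6.667
n/ν for G = 8.740/1 = 8.740
Smallest n/ν is Q → limiting reagent.
L consumed = (1/3) × 20.00 = 6.667 mol
L remaining = 12.38 − 6.667 = 5.713 mol
mass = 5.713 × 251.20 = 1435 g

1440 g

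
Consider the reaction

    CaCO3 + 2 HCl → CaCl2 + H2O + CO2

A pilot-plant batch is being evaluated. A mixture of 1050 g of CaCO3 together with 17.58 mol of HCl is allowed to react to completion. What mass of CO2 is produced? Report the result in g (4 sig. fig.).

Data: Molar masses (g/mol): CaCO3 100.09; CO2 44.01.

386.8 g

n(CaCO3) = 1050 / 100.09 = 10.49 mol
n(HCl) = 17.58 mol
n/ν for CaCO3 = 10.49/1 = 10.49
n/ν for HCl = 17.58/2 = 8.790
Smallest n/ν is HCl → limiting reagent.
n(CO2) = (1/2) × 17.58 = 8.790 mol
mass = 8.790 × 44.01 = 386.8 g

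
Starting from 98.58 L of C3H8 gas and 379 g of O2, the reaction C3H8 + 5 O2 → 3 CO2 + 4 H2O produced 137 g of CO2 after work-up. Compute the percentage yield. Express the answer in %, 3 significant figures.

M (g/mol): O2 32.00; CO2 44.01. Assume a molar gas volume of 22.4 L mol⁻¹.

n(C3H8) = 98.58 / 22.4 = 4.401 mol
n(O2) = 379.0 / 32.00 = 11.84 mol
n/ν for C3H8 = 4.401/1 = 4.401
n/ν for O2 = 11.84/5 = 2.368
Smallest n/ν is O2 → limiting reagent.
theoretical n(CO2) = (3/5) × 11.84 = 7.104 mol → 312.6 g
% yield = 137 / 312.6 × 100 = 43.83 %

43.8 %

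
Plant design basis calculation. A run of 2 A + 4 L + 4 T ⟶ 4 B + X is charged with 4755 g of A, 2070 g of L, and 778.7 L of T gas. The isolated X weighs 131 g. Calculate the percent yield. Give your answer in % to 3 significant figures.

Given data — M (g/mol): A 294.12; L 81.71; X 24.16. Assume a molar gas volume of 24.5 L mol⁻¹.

85.6 %

n(A) = 4755 / 294.12 = 16.17 mol
n(L) = 2070 / 81.71 = 25.33 mol
n(T) = 778.7 / 24.5 = 31.78 mol
n/ν for A = 16.17/2 = 8.085
n/ν for L = 25.33/4 = 6.333
n/ν for T = 31.78/4 = 7.945
Smallest n/ν is L → limiting reagent.
theoretical n(X) = (1/4) × 25.33 = 6.333 mol → 153.0 g
% yield = 131 / 153.0 × 100 = 85.62 %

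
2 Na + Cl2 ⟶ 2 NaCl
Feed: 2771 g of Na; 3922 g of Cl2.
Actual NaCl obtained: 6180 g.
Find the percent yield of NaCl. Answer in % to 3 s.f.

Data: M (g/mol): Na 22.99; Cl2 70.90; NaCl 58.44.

95.6 %

n(Na) = 2771 / 22.99 = 120.5 mol
n(Cl2) = 3922 / 70.90 = 55.32 mol
n/ν for Na = 120.5/2 = 60.25
n/ν for Cl2 = 55.32/1 = 55.32
Smallest n/ν is Cl2 → limiting reagent.
theoretical n(NaCl) = (2/1) × 55.32 = 110.6 mol → 6463 g
% yield = 6180 / 6463 × 100 = 95.62 %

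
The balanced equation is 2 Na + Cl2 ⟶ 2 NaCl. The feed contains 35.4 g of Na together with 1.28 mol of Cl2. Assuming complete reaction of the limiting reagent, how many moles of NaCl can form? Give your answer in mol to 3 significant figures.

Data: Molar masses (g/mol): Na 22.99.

n(Na) = 35.40 / 22.99 = 1.540 mol
n(Cl2) = 1.280 mol
n/ν for Na = 1.540/2 = 0.7700
n/ν for Cl2 = 1.280/1 = 1.280
Smallest n/ν is Na → limiting reagent.
n(NaCl) = (2/2) × 1.540 = 1.540 mol

1.54 mol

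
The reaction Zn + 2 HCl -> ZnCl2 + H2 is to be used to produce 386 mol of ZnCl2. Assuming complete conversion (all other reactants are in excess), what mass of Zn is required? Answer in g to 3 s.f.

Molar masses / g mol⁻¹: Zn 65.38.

25200 g

n(ZnCl2) = 386.0 mol
n(Zn) = (1/1) × 386.0 = 386.0 mol
mass = 386.0 × 65.38 = 25240 g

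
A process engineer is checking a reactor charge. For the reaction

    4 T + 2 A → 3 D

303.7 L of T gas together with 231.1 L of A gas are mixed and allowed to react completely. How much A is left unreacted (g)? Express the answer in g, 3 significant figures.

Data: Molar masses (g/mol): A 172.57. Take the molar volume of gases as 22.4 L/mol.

611 g

n(T) = 303.7 / 22.4 = 13.56 mol
n(A) = 231.1 / 22.4 = 10.32 mol
n/ν → T: 3.390, A: 5.160; T is limiting.
A consumed = (2/4) × 13.56 = 6.780 mol
A remaining = 10.32 − 6.780 = 3.540 mol
mass = 3.540 × 172.57 = 610.9 g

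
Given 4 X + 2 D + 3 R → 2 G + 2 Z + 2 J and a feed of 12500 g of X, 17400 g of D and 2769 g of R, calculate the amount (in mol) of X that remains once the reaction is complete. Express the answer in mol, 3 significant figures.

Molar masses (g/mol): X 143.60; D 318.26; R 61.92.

n(X) = 12500 / 143.60 = 87.05 mol
n(D) = 17400 / 318.26 = 54.67 mol
n(R) = 2769 / 61.92 = 44.72 mol
n/ν for X = 87.05/4 = 21.76
n/ν for D = 54.67/2 = 27.34
n/ν for R = 44.72/3 = 14.91
Smallest n/ν is R → limiting reagent.
X consumed = (4/3) × 44.72 = 59.63 mol
X remaining = 87.05 − 59.63 = 27.42 mol

27.4 mol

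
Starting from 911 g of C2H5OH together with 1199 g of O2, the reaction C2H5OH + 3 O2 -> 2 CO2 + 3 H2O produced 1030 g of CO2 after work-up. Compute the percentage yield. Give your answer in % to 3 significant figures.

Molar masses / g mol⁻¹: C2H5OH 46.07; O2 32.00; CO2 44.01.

n(C2H5OH) = 911.0 / 46.07 = 19.77 mol
n(O2) = 1199 / 32.00 = 37.47 mol
n/ν → C2H5OH: 19.77, O2: 12.49; O2 is limiting.
theoretical n(CO2) = (2/3) × 37.47 = 24.98 mol → 1099 g
% yield = 1030 / 1099 × 100 = 93.72 %

93.7 %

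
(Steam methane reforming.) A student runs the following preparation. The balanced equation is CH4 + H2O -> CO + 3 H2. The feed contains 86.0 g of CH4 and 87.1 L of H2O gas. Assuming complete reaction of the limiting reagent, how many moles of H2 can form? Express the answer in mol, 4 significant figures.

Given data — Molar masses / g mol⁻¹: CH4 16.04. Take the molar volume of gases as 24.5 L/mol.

n(CH4) = 86.00 / 16.04 = 5.362 mol
n(H2O) = 87.10 / 24.5 = 3.555 mol
n/ν for CH4 = 5.362/1 = 5.362
n/ν for H2O = 3.555/1 = 3.555
Smallest n/ν is H2O → limiting reagent.
n(H2) = (3/1) × 3.555 = 10.67 mol

10.67 mol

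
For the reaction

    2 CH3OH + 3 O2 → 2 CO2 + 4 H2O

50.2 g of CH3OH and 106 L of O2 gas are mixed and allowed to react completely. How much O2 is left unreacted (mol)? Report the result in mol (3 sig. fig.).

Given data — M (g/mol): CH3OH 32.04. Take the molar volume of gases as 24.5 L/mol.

1.98 mol

n(CH3OH) = 50.20 / 32.04 = 1.567 mol
n(O2) = 106.0 / 24.5 = 4.327 mol
n/ν for CH3OH = 1.567/2 = 0.7835
n/ν for O2 = 4.327/3 = 1.442
Smallest n/ν is CH3OH → limiting reagent.
O2 consumed = (3/2) × 1.567 = 2.351 mol
O2 remaining = 4.327 − 2.351 = 1.976 mol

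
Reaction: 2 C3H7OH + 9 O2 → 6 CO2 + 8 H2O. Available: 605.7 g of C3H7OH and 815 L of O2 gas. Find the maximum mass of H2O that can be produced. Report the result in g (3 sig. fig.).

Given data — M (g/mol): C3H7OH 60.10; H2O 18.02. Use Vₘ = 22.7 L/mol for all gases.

575 g

n(C3H7OH) = 605.7 / 60.10 = 10.08 mol
n(O2) = 815.0 / 22.7 = 35.90 mol
n/ν for C3H7OH = 10.08/2 = 5.040
n/ν for O2 = 35.90/9 = 3.989
Smallest n/ν is O2 → limiting reagent.
n(H2O) = (8/9) × 35.90 = 31.91 mol
mass = 31.91 × 18.02 = 575.0 g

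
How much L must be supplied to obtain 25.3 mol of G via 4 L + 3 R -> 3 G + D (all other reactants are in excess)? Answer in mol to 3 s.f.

n(G) = 25.30 mol
n(L) = (4/3) × 25.30 = 33.73 mol

33.7 mol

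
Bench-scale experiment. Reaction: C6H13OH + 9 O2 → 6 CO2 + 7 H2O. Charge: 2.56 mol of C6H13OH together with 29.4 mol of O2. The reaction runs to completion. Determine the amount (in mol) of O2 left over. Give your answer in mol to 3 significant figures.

6.36 mol

n(C6H13OH) = 2.560 mol
n(O2) = 29.40 mol
n/ν → C6H13OH: 2.560, O2: 3.267; C6H13OH is limiting.
O2 consumed = (9/1) × 2.560 = 23.04 mol
O2 remaining = 29.40 − 23.04 = 6.360 mol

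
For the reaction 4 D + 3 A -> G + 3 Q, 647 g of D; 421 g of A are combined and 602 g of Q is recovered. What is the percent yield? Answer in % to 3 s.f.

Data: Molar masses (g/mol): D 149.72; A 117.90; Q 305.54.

n(D) = 647.0 / 149.72 = 4.321 mol
n(A) = 421.0 / 117.90 = 3.571 mol
n/ν for D = 4.321/4 = 1.080
n/ν for A = 3.571/3 = 1.190
Smallest n/ν is D → limiting reagent.
theoretical n(Q) = (3/4) × 4.321 = 3.241 mol → 990.3 g
% yield = 602 / 990.3 × 100 = 60.79 %

60.8 %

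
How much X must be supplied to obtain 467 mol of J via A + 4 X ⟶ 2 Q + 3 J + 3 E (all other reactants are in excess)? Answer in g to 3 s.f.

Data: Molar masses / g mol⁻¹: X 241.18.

150000 g

n(J) = 467.0 mol
n(X) = (4/3) × 467.0 = 622.7 mol
mass = 622.7 × 241.18 = 150200 g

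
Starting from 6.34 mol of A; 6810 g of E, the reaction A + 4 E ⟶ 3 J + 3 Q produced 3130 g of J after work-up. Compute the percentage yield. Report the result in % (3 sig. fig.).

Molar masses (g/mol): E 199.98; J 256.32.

n(A) = 6.340 mol
n(E) = 6810 / 199.98 = 34.05 mol
n/ν → A: 6.340, E: 8.513; A is limiting.
theoretical n(J) = (3/1) × 6.340 = 19.02 mol → 4875 g
% yield = 3130 / 4875 × 100 = 64.21 %

64.2 %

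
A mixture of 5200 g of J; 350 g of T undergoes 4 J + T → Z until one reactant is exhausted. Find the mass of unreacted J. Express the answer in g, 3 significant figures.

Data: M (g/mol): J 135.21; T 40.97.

n(J) = 5200 / 135.21 = 38.46 mol
n(T) = 350.0 / 40.97 = 8.543 mol
n/ν → J: 9.615, T: 8.543; T is limiting.
J consumed = (4/1) × 8.543 = 34.17 mol
J remaining = 38.46 − 34.17 = 4.290 mol
mass = 4.290 × 135.21 = 580.1 g

580 g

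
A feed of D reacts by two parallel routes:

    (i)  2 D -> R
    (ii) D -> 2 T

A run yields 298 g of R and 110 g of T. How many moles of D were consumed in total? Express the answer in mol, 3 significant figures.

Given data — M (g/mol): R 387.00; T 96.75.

n(R) = 298 / 387.00 = 0.7700 mol
n(T) = 110 / 96.75 = 1.137 mol
n(D) via (i) = (2/1)×0.7700 = 1.540 mol
n(D) via (ii) = (1/2)×1.137 = 0.5685 mol
total n(D) = 1.540 + 0.5685 = 2.109 mol

2.11 mol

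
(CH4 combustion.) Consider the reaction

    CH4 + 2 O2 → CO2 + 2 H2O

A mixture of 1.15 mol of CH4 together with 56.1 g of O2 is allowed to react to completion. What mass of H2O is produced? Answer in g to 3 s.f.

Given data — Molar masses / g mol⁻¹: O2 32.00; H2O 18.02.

n(CH4) = 1.150 mol
n(O2) = 56.10 / 32.00 = 1.753 mol
n/ν → CH4: 1.150, O2: 0.8765; O2 is limiting.
n(H2O) = (2/2) × 1.753 = 1.753 mol
mass = 1.753 × 18.02 = 31.59 g

31.6 g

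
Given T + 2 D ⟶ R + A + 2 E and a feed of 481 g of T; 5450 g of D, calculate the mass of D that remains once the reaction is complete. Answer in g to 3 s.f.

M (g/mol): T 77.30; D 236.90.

2500 g

n(T) = 481.0 / 77.30 = 6.223 mol
n(D) = 5450 / 236.90 = 23.01 mol
n/ν for T = 6.223/1 = 6.223
n/ν for D = 23.01/2 = 11.51
Smallest n/ν is T → limiting reagent.
D consumed = (2/1) × 6.223 = 12.45 mol
D remaining = 23.01 − 12.45 = 10.56 mol
mass = 10.56 × 236.90 = 2502 g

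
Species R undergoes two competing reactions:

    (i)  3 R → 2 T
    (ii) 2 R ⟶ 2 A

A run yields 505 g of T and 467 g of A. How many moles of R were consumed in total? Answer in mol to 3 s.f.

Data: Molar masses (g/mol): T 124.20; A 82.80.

11.7 mol

n(T) = 505 / 124.20 = 4.066 mol
n(A) = 467 / 82.80 = 5.640 mol
n(R) via (i) = (3/2)×4.066 = 6.099 mol
n(R) via (ii) = (2/2)×5.640 = 5.640 mol
total n(R) = 6.099 + 5.640 = 11.74 mol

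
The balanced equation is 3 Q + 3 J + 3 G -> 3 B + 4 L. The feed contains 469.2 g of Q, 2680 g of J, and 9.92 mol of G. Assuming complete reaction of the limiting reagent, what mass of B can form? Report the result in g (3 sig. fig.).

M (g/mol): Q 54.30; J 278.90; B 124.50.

n(Q) = 469.2 / 54.30 = 8.641 mol
n(J) = 2680 / 278.90 = 9.609 mol
n(G) = 9.920 mol
n/ν → Q: 2.880, J: 3.203, G: 3.307; Q is limiting.
n(B) = (3/3) × 8.641 = 8.641 mol
mass = 8.641 × 124.50 = 1076 g

1080 g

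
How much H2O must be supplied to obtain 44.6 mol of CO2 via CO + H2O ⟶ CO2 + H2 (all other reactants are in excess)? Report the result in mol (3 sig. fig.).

n(CO2) = 44.60 mol
n(H2O) = (1/1) × 44.60 = 44.60 mol

44.6 mol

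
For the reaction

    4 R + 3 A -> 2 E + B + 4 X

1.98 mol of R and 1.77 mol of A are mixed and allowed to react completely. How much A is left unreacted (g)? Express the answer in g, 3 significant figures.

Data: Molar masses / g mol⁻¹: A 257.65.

73.4 g

n(R) = 1.980 mol
n(A) = 1.770 mol
n/ν → R: 0.4950, A: 0.5900; R is limiting.
A consumed = (3/4) × 1.980 = 1.485 mol
A remaining = 1.770 − 1.485 = 0.2850 mol
mass = 0.2850 × 257.65 = 73.43 g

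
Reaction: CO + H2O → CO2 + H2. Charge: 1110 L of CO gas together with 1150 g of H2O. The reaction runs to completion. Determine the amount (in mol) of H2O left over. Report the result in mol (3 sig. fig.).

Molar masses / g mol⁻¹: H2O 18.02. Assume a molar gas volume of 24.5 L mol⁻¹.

18.5 mol

n(CO) = 1110 / 24.5 = 45.31 mol
n(H2O) = 1150 / 18.02 = 63.82 mol
n/ν → CO: 45.31, H2O: 63.82; CO is limiting.
H2O consumed = (1/1) × 45.31 = 45.31 mol
H2O remaining = 63.82 − 45.31 = 18.51 mol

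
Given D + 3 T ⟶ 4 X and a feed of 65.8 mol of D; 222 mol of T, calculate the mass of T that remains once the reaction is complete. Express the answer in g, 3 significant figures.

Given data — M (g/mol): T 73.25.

1800 g

n(D) = 65.80 mol
n(T) = 222.0 mol
n/ν → D: 65.80, T: 74.00; D is limiting.
T consumed = (3/1) × 65.80 = 197.4 mol
T remaining = 222.0 − 197.4 = 24.60 mol
mass = 24.60 × 73.25 = 1802 g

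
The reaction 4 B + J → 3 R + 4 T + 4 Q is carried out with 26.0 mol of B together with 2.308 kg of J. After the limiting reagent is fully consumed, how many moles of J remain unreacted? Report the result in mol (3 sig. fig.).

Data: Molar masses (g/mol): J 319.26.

0.729 mol

n(B) = 26.00 mol
n(J) = 2.308×1000 / 319.26 = 7.229 mol
n/ν for B = 26.00/4 = 6.500
n/ν for J = 7.229/1 = 7.229
Smallest n/ν is B → limiting reagent.
J consumed = (1/4) × 26.00 = 6.500 mol
J remaining = 7.229 − 6.500 = 0.7290 mol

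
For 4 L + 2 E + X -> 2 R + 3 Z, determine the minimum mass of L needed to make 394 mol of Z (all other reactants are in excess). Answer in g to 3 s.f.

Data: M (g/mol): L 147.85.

77700 g

n(Z) = 394.0 mol
n(L) = (4/3) × 394.0 = 525.3 mol
mass = 525.3 × 147.85 = 77670 g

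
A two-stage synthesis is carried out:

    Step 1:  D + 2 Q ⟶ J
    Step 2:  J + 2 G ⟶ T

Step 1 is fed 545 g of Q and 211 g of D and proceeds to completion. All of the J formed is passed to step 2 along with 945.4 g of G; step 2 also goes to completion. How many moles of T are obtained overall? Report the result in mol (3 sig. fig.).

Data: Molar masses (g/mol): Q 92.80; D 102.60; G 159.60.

2.06 mol

Step 1:
n(Q) = 545.0 / 92.80 = 5.873 mol
n(D) = 211.0 / 102.60 = 2.057 mol
n/ν for Q = 5.873/2 = 2.937
n/ν for D = 2.057/1 = 2.057
Smallest n/ν is D → limiting reagent.
n(J) produced = (1/1) × 2.057 = 2.057 mol
Step 2:
n(J) available = 2.057 mol
n(G) = 945.4 / 159.60 = 5.924 mol
n/ν for J = 2.057/1 = 2.057
n/ν for G = 5.924/2 = 2.962
Smallest n/ν is J → limiting reagent.
n(T) = (1/1) × 2.057 = 2.057 mol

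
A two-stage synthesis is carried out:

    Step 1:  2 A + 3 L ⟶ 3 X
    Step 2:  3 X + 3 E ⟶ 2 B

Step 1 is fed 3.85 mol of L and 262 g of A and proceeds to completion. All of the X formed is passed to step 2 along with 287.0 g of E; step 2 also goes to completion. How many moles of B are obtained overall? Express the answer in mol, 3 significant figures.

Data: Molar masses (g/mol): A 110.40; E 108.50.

1.76 mol

Step 1:
n(L) = 3.850 mol
n(A) = 262.0 / 110.40 = 2.373 mol
n/ν → L: 1.283, A: 1.187; A is limiting.
n(X) produced = (3/2) × 2.373 = 3.560 mol
Step 2:
n(X) available = 3.560 mol
n(E) = 287.0 / 108.50 = 2.645 mol
n/ν → X: 1.187, E: 0.8817; E is limiting.
n(B) = (2/3) × 2.645 = 1.763 mol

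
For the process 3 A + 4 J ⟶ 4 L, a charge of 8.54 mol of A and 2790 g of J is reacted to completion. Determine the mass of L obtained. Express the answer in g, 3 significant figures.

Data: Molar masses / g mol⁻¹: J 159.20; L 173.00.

1970 g

n(A) = 8.540 mol
n(J) = 2790 / 159.20 = 17.53 mol
n/ν for A = 8.540/3 = 2.847
n/ν for J = 17.53/4 = 4.383
Smallest n/ν is A → limiting reagent.
n(L) = (4/3) × 8.540 = 11.39 mol
mass = 11.39 × 173.00 = 1970 g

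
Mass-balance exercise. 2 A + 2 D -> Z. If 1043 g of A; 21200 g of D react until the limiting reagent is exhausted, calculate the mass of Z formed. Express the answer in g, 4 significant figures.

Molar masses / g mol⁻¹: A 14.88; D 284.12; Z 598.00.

20960 g

n(A) = 1043 / 14.88 = 70.09 mol
n(D) = 21200 / 284.12 = 74.62 mol
n/ν for A = 70.09/2 = 35.05
n/ν for D = 74.62/2 = 37.31
Smallest n/ν is A → limiting reagent.
n(Z) = (1/2) × 70.09 = 35.05 mol
mass = 35.05 × 598.00 = 20960 g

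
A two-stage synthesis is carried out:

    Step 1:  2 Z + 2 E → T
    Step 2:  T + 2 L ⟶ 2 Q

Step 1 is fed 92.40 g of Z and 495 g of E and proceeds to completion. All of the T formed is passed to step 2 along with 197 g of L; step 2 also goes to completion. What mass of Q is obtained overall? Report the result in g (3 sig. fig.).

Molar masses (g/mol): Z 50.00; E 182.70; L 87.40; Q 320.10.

Step 1:
n(Z) = 92.40 / 50.00 = 1.848 mol
n(E) = 495.0 / 182.70 = 2.709 mol
n/ν → Z: 0.9240, E: 1.355; Z is limiting.
n(T) produced = (1/2) × 1.848 = 0.9240 mol
Step 2:
n(T) available = 0.9240 mol
n(L) = 197.0 / 87.40 = 2.254 mol
n/ν → T: 0.9240, L: 1.127; T is limiting.
n(Q) = (2/1) × 0.9240 = 1.848 mol
mass = 1.848 × 320.10 = 591.5 g

592 g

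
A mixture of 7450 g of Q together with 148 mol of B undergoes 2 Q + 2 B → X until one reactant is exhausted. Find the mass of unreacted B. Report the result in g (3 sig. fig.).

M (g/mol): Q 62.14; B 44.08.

n(Q) = 7450 / 62.14 = 119.9 mol
n(B) = 148.0 mol
n/ν for Q = 119.9/2 = 59.95
n/ν for B = 148.0/2 = 74.00
Smallest n/ν is Q → limiting reagent.
B consumed = (2/2) × 119.9 = 119.9 mol
B remaining = 148.0 − 119.9 = 28.10 mol
mass = 28.10 × 44.08 = 1239 g

1240 g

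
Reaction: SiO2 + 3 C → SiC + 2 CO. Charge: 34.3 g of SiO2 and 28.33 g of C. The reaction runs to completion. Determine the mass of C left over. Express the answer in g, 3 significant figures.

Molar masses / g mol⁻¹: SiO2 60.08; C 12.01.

n(SiO2) = 34.30 / 60.08 = 0.5709 mol
n(C) = 28.33 / 12.01 = 2.359 mol
n/ν for SiO2 = 0.5709/1 = 0.5709
n/ν for C = 2.359/3 = 0.7863
Smallest n/ν is SiO2 → limiting reagent.
C consumed = (3/1) × 0.5709 = 1.713 mol
C remaining = 2.359 − 1.713 = 0.6460 mol
mass = 0.6460 × 12.01 = 7.758 g

7.76 g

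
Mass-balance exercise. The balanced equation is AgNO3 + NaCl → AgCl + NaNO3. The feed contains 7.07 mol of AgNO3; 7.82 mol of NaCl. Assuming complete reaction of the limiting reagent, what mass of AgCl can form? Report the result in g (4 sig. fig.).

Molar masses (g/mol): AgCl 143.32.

1013 g

n(AgNO3) = 7.070 mol
n(NaCl) = 7.820 mol
n/ν for AgNO3 = 7.070/1 = 7.070
n/ν for NaCl = 7.820/1 = 7.820
Smallest n/ν is AgNO3 → limiting reagent.
n(AgCl) = (1/1) × 7.070 = 7.070 mol
mass = 7.070 × 143.32 = 1013 g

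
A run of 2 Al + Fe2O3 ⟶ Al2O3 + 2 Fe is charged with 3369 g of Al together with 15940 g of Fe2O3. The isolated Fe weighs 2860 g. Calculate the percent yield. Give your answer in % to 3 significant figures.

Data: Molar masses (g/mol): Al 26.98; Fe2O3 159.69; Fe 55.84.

n(Al) = 3369 / 26.98 = 124.9 mol
n(Fe2O3) = 15940 / 159.69 = 99.82 mol
n/ν for Al = 124.9/2 = 62.45
n/ν for Fe2O3 = 99.82/1 = 99.82
Smallest n/ν is Al → limiting reagent.
theoretical n(Fe) = (2/2) × 124.9 = 124.9 mol → 6974 g
% yield = 2860 / 6974 × 100 = 41.01 %

41.0 %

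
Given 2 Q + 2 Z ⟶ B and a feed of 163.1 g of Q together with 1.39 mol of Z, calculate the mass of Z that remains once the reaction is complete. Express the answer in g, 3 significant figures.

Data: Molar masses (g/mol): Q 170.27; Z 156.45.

n(Q) = 163.1 / 170.27 = 0.9579 mol
n(Z) = 1.390 mol
n/ν for Q = 0.9579/2 = 0.4790
n/ν for Z = 1.390/2 = 0.6950
Smallest n/ν is Q → limiting reagent.
Z consumed = (2/2) × 0.9579 = 0.9579 mol
Z remaining = 1.390 − 0.9579 = 0.4321 mol
mass = 0.4321 × 156.45 = 67.60 g

67.6 g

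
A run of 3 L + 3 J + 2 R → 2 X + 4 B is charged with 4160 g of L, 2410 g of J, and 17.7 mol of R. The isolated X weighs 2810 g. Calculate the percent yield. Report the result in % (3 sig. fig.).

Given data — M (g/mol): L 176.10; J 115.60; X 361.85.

55.9 %

n(L) = 4160 / 176.10 = 23.62 mol
n(J) = 2410 / 115.60 = 20.85 mol
n(R) = 17.70 mol
n/ν for L = 23.62/3 = 7.873
n/ν for J = 20.85/3 = 6.950
n/ν for R = 17.70/2 = 8.850
Smallest n/ν is J → limiting reagent.
theoretical n(X) = (2/3) × 20.85 = 13.90 mol → 5030 g
% yield = 2810 / 5030 × 100 = 55.86 %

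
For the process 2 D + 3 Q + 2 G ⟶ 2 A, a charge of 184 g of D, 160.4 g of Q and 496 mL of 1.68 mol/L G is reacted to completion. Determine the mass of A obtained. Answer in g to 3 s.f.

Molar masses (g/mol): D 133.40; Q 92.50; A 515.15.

429 g

n(D) = 184.0 / 133.40 = 1.379 mol
n(Q) = 160.4 / 92.50 = 1.734 mol
n(G) = 1.68 × 496.0/1000 = 0.8333 mol
n/ν for D = 1.379/2 = 0.6895
n/ν for Q = 1.734/3 = 0.5780
n/ν for G = 0.8333/2 = 0.4167
Smallest n/ν is G → limiting reagent.
n(A) = (2/2) × 0.8333 = 0.8333 mol
mass = 0.8333 × 515.15 = 429.3 g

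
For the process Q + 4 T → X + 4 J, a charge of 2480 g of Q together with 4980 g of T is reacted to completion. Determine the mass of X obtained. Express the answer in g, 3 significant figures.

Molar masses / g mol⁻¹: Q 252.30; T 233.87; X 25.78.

137 g

n(Q) = 2480 / 252.30 = 9.830 mol
n(T) = 4980 / 233.87 = 21.29 mol
n/ν for Q = 9.830/1 = 9.830
n/ν for T = 21.29/4 = 5.323
Smallest n/ν is T → limiting reagent.
n(X) = (1/4) × 21.29 = 5.323 mol
mass = 5.323 × 25.78 = 137.2 g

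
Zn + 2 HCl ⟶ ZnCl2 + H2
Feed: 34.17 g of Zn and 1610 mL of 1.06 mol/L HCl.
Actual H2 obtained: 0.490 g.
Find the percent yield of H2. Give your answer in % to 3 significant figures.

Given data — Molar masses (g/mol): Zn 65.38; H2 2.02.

46.4 %

n(Zn) = 34.17 / 65.38 = 0.5226 mol
n(HCl) = 1.06 × 1610/1000 = 1.707 mol
n/ν → Zn: 0.5226, HCl: 0.8535; Zn is limiting.
theoretical n(H2) = (1/1) × 0.5226 = 0.5226 mol → 1.056 g
% yield = 0.490 / 1.056 × 100 = 46.40 %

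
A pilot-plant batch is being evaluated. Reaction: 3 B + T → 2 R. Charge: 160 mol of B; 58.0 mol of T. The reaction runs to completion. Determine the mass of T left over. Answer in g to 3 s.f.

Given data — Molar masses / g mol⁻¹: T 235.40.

1100 g

n(B) = 160.0 mol
n(T) = 58.00 mol
n/ν → B: 53.33, T: 58.00; B is limiting.
T consumed = (1/3) × 160.0 = 53.33 mol
T remaining = 58.00 − 53.33 = 4.670 mol
mass = 4.670 × 235.40 = 1099 g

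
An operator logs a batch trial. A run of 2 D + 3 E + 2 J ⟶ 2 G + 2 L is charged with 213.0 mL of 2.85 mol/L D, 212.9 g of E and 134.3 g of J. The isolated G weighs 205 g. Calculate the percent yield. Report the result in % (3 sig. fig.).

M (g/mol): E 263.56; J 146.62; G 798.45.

n(D) = 2.85 × 213.0/1000 = 0.6071 mol
n(E) = 212.9 / 263.56 = 0.8078 mol
n(J) = 134.3 / 146.62 = 0.9160 mol
n/ν for D = 0.6071/2 = 0.3036
n/ν for E = 0.8078/3 = 0.2693
n/ν for J = 0.9160/2 = 0.4580
Smallest n/ν is E → limiting reagent.
theoretical n(G) = (2/3) × 0.8078 = 0.5385 mol → 430.0 g
% yield = 205 / 430.0 × 100 = 47.67 %

47.7 %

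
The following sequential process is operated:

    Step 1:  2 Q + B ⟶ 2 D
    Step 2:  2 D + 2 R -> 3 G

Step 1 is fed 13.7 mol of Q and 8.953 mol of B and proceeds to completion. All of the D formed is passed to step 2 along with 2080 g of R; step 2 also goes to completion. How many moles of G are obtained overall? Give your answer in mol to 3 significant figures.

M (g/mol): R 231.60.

13.5 mol

Step 1:
n(Q) = 13.70 mol
n(B) = 8.953 mol
n/ν for Q = 13.70/2 = 6.850
n/ν for B = 8.953/1 = 8.953
Smallest n/ν is Q → limiting reagent.
n(D) produced = (2/2) × 13.70 = 13.70 mol
Step 2:
n(D) available = 13.70 mol
n(R) = 2080 / 231.60 = 8.981 mol
n/ν for D = 13.70/2 = 6.850
n/ν for R = 8.981/2 = 4.491
Smallest n/ν is R → limiting reagent.
n(G) = (3/2) × 8.981 = 13.47 mol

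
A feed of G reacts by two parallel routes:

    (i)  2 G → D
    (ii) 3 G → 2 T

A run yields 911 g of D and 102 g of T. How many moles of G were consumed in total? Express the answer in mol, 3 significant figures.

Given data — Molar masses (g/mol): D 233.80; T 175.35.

n(D) = 911 / 233.80 = 3.896 mol
n(T) = 102 / 175.35 = 0.5817 mol
n(G) via (i) = (2/1)×3.896 = 7.792 mol
n(G) via (ii) = (3/2)×0.5817 = 0.8726 mol
total n(G) = 7.792 + 0.8726 = 8.665 mol

8.67 mol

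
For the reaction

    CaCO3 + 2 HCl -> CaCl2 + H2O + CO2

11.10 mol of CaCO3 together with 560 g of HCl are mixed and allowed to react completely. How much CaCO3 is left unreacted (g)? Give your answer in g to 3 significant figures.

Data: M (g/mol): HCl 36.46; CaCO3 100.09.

n(CaCO3) = 11.10 mol
n(HCl) = 560.0 / 36.46 = 15.36 mol
n/ν for CaCO3 = 11.10/1 = 11.10
n/ν for HCl = 15.36/2 = 7.680
Smallest n/ν is HCl → limiting reagent.
CaCO3 consumed = (1/2) × 15.36 = 7.680 mol
CaCO3 remaining = 11.10 − 7.680 = 3.420 mol
mass = 3.420 × 100.09 = 342.3 g

342 g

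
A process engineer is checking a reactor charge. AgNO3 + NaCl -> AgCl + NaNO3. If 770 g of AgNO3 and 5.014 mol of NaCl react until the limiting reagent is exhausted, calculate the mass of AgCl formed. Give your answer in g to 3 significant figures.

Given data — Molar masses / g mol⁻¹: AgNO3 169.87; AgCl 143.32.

650 g

n(AgNO3) = 770.0 / 169.87 = 4.533 mol
n(NaCl) = 5.014 mol
n/ν → AgNO3: 4.533, NaCl: 5.014; AgNO3 is limiting.
n(AgCl) = (1/1) × 4.533 = 4.533 mol
mass = 4.533 × 143.32 = 649.7 g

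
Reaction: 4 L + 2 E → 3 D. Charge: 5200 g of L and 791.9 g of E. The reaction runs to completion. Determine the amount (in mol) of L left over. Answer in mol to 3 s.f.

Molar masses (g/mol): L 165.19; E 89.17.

13.7 mol

n(L) = 5200 / 165.19 = 31.48 mol
n(E) = 791.9 / 89.17 = 8.881 mol
n/ν for L = 31.48/4 = 7.870
n/ν for E = 8.881/2 = 4.441
Smallest n/ν is E → limiting reagent.
L consumed = (4/2) × 8.881 = 17.76 mol
L remaining = 31.48 − 17.76 = 13.72 mol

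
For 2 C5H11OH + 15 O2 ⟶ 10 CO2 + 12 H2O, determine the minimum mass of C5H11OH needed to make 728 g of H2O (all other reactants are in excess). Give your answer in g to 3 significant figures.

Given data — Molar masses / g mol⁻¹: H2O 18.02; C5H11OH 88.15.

594 g

n(H2O) = 728 / 18.02 = 40.40 mol
n(C5H11OH) = (2/12) × 40.40 = 6.733 mol
mass = 6.733 × 88.15 = 593.5 g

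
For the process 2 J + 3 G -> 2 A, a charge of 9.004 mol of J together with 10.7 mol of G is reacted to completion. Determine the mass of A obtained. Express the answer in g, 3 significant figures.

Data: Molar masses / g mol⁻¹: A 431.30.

3080 g

n(J) = 9.004 mol
n(G) = 10.70 mol
n/ν for J = 9.004/2 = 4.502
n/ν for G = 10.70/3 = 3.567
Smallest n/ν is G → limiting reagent.
n(A) = (2/3) × 10.70 = 7.133 mol
mass = 7.133 × 431.30 = 3076 g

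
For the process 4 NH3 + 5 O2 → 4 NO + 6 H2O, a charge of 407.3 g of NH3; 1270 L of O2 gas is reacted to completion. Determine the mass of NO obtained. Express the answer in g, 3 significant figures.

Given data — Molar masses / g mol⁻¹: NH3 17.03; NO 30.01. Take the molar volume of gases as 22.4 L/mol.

718 g

n(NH3) = 407.3 / 17.03 = 23.92 mol
n(O2) = 1270 / 22.4 = 56.70 mol
n/ν for NH3 = 23.92/4 = 5.980
n/ν for O2 = 56.70/5 = 11.34
Smallest n/ν is NH3 → limiting reagent.
n(NO) = (4/4) × 23.92 = 23.92 mol
mass = 23.92 × 30.01 = 717.8 g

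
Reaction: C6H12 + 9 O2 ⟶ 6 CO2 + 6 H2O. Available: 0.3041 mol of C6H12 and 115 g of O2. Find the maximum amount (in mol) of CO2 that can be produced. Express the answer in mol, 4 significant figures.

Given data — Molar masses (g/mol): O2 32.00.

1.825 mol

n(C6H12) = 0.3041 mol
n(O2) = 115.0 / 32.00 = 3.594 mol
n/ν for C6H12 = 0.3041/1 = 0.3041
n/ν for O2 = 3.594/9 = 0.3993
Smallest n/ν is C6H12 → limiting reagent.
n(CO2) = (6/1) × 0.3041 = 1.825 mol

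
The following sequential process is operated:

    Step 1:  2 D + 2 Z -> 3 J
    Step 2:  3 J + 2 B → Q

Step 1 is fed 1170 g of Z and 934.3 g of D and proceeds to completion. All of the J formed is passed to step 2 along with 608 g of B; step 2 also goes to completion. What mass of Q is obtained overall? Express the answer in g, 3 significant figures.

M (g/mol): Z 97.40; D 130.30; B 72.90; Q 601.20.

2160 g

Step 1:
n(Z) = 1170 / 97.40 = 12.01 mol
n(D) = 934.3 / 130.30 = 7.170 mol
n/ν for Z = 12.01/2 = 6.005
n/ν for D = 7.170/2 = 3.585
Smallest n/ν is D → limiting reagent.
n(J) produced = (3/2) × 7.170 = 10.76 mol
Step 2:
n(J) available = 10.76 mol
n(B) = 608.0 / 72.90 = 8.340 mol
n/ν for J = 10.76/3 = 3.587
n/ν for B = 8.340/2 = 4.170
Smallest n/ν is J → limiting reagent.
n(Q) = (1/3) × 10.76 = 3.587 mol
mass = 3.587 × 601.20 = 2157 g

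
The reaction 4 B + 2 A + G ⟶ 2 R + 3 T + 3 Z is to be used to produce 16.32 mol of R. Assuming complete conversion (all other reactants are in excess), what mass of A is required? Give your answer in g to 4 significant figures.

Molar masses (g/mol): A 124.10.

n(R) = 16.32 mol
n(A) = (2/2) × 16.32 = 16.32 mol
mass = 16.32 × 124.10 = 2025 g

2025 g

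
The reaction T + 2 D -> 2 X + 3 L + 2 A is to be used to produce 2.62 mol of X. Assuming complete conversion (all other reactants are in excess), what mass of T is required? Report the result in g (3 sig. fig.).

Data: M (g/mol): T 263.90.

346 g

n(X) = 2.620 mol
n(T) = (1/2) × 2.620 = 1.310 mol
mass = 1.310 × 263.90 = 345.7 g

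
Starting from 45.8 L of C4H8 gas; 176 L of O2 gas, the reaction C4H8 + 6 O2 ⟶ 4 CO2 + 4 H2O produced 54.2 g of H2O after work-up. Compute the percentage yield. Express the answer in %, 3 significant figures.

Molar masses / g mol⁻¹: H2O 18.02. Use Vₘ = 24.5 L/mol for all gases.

n(C4H8) = 45.80 / 24.5 = 1.869 mol
n(O2) = 176.0 / 24.5 = 7.184 mol
n/ν → C4H8: 1.869, O2: 1.197; O2 is limiting.
theoretical n(H2O) = (4/6) × 7.184 = 4.789 mol → 86.30 g
% yield = 54.2 / 86.30 × 100 = 62.80 %

62.8 %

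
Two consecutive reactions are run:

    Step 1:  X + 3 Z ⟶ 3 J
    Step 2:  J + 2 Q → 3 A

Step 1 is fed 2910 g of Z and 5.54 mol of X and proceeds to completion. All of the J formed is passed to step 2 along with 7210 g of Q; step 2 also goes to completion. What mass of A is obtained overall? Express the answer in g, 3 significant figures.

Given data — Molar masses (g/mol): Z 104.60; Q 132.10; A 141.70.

Step 1:
n(Z) = 2910 / 104.60 = 27.82 mol
n(X) = 5.540 mol
n/ν for Z = 27.82/3 = 9.273
n/ν for X = 5.540/1 = 5.540
Smallest n/ν is X → limiting reagent.
n(J) produced = (3/1) × 5.540 = 16.62 mol
Step 2:
n(J) available = 16.62 mol
n(Q) = 7210 / 132.10 = 54.58 mol
n/ν for J = 16.62/1 = 16.62
n/ν for Q = 54.58/2 = 27.29
Smallest n/ν is J → limiting reagent.
n(A) = (3/1) × 16.62 = 49.86 mol
mass = 49.86 × 141.70 = 7065 g

7070 g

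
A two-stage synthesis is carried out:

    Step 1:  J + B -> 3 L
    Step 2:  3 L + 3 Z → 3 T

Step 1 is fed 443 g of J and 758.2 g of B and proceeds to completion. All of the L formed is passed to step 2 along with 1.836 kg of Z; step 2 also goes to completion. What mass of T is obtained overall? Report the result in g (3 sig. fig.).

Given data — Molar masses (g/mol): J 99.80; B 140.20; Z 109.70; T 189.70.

Step 1:
n(J) = 443.0 / 99.80 = 4.439 mol
n(B) = 758.2 / 140.20 = 5.408 mol
n/ν for J = 4.439/1 = 4.439
n/ν for B = 5.408/1 = 5.408
Smallest n/ν is J → limiting reagent.
n(L) produced = (3/1) × 4.439 = 13.32 mol
Step 2:
n(L) available = 13.32 mol
n(Z) = 1.836×1000 / 109.70 = 16.74 mol
n/ν for L = 13.32/3 = 4.440
n/ν for Z = 16.74/3 = 5.580
Smallest n/ν is L → limiting reagent.
n(T) = (3/3) × 13.32 = 13.32 mol
mass = 13.32 × 189.70 = 2527 g

2530 g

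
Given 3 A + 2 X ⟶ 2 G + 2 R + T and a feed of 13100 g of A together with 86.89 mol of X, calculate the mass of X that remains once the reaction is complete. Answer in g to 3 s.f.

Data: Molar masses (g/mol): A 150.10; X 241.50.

n(A) = 13100 / 150.10 = 87.28 mol
n(X) = 86.89 mol
n/ν → A: 29.09, X: 43.45; A is limiting.
X consumed = (2/3) × 87.28 = 58.19 mol
X remaining = 86.89 − 58.19 = 28.70 mol
mass = 28.70 × 241.50 = 6931 g

6930 g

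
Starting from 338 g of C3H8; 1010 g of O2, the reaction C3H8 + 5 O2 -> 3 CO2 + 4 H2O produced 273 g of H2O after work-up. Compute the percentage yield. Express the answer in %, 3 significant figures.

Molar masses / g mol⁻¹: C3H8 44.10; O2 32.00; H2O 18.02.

n(C3H8) = 338.0 / 44.10 = 7.664 mol
n(O2) = 1010 / 32.00 = 31.56 mol
n/ν for C3H8 = 7.664/1 = 7.664
n/ν for O2 = 31.56/5 = 6.312
Smallest n/ν is O2 → limiting reagent.
theoretical n(H2O) = (4/5) × 31.56 = 25.25 mol → 455.0 g
% yield = 273 / 455.0 × 100 = 60.00 %

60.0 %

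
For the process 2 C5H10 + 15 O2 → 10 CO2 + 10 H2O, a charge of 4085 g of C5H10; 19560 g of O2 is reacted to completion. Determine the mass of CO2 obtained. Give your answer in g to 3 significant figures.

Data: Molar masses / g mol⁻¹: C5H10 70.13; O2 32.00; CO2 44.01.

12800 g

n(C5H10) = 4085 / 70.13 = 58.25 mol
n(O2) = 19560 / 32.00 = 611.3 mol
n/ν for C5H10 = 58.25/2 = 29.13
n/ν for O2 = 611.3/15 = 40.75
Smallest n/ν is C5H10 → limiting reagent.
n(CO2) = (10/2) × 58.25 = 291.3 mol
mass = 291.3 × 44.01 = 12820 g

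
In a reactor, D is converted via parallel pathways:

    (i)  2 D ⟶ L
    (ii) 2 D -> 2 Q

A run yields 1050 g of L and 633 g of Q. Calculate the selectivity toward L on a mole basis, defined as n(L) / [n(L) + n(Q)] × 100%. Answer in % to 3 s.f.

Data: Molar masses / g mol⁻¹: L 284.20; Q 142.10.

n(L) = 1050 / 284.20 = 3.695 mol
n(Q) = 633 / 142.10 = 4.455 mol
selectivity = 3.695/(3.695+4.455) × 100 = 45.34 %

45.3 %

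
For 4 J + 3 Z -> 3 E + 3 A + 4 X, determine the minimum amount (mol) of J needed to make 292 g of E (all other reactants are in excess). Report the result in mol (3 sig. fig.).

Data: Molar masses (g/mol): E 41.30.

9.43 mol

n(E) = 292 / 41.30 = 7.070 mol
n(J) = (4/3) × 7.070 = 9.427 mol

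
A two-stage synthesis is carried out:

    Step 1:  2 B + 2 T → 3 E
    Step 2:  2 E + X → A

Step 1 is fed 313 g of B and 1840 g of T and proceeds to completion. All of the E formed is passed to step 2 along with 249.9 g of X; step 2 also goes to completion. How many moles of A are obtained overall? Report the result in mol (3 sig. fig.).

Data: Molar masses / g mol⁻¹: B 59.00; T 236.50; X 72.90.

3.43 mol

Step 1:
n(B) = 313.0 / 59.00 = 5.305 mol
n(T) = 1840 / 236.50 = 7.780 mol
n/ν for B = 5.305/2 = 2.653
n/ν for T = 7.780/2 = 3.890
Smallest n/ν is B → limiting reagent.
n(E) produced = (3/2) × 5.305 = 7.958 mol
Step 2:
n(E) available = 7.958 mol
n(X) = 249.9 / 72.90 = 3.428 mol
n/ν for E = 7.958/2 = 3.979
n/ν for X = 3.428/1 = 3.428
Smallest n/ν is X → limiting reagent.
n(A) = (1/1) × 3.428 = 3.428 mol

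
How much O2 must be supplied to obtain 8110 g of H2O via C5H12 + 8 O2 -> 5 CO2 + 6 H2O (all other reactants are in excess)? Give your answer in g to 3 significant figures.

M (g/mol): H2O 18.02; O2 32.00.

19200 g

n(H2O) = 8110 / 18.02 = 450.1 mol
n(O2) = (8/6) × 450.1 = 600.1 mol
mass = 600.1 × 32.00 = 19200 g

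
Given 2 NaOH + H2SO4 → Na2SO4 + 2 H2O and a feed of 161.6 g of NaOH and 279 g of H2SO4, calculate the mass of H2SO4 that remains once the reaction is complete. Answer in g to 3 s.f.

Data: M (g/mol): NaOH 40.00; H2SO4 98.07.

80.9 g

n(NaOH) = 161.6 / 40.00 = 4.040 mol
n(H2SO4) = 279.0 / 98.07 = 2.845 mol
n/ν → NaOH: 2.020, H2SO4: 2.845; NaOH is limiting.
H2SO4 consumed = (1/2) × 4.040 = 2.020 mol
H2SO4 remaining = 2.845 − 2.020 = 0.8250 mol
mass = 0.8250 × 98.07 = 80.91 g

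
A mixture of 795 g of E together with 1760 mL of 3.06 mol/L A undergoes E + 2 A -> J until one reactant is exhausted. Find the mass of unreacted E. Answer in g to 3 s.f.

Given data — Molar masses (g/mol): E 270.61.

66.3 g

n(E) = 795.0 / 270.61 = 2.938 mol
n(A) = 3.06 × 1760/1000 = 5.386 mol
n/ν for E = 2.938/1 = 2.938
n/ν for A = 5.386/2 = 2.693
Smallest n/ν is A → limiting reagent.
E consumed = (1/2) × 5.386 = 2.693 mol
E remaining = 2.938 − 2.693 = 0.2450 mol
mass = 0.2450 × 270.61 = 66.30 g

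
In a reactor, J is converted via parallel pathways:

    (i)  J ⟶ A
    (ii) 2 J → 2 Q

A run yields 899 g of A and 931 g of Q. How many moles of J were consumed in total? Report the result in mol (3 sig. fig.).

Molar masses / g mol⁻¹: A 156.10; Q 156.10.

n(A) = 899 / 156.10 = 5.759 mol
n(Q) = 931 / 156.10 = 5.964 mol
n(J) via (i) = (1/1)×5.759 = 5.759 mol
n(J) via (ii) = (2/2)×5.964 = 5.964 mol
total n(J) = 5.759 + 5.964 = 11.72 mol

11.7 mol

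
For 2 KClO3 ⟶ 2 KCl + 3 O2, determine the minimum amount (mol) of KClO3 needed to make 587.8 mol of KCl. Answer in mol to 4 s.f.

587.8 mol

n(KCl) = 587.8 mol
n(KClO3) = (2/2) × 587.8 = 587.8 mol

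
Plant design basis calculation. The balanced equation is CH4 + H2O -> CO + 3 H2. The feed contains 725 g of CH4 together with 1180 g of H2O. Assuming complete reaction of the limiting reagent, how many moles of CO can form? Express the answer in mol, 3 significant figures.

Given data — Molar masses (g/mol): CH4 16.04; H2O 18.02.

n(CH4) = 725.0 / 16.04 = 45.20 mol
n(H2O) = 1180 / 18.02 = 65.48 mol
n/ν → CH4: 45.20, H2O: 65.48; CH4 is limiting.
n(CO) = (1/1) × 45.20 = 45.20 mol

45.2 mol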